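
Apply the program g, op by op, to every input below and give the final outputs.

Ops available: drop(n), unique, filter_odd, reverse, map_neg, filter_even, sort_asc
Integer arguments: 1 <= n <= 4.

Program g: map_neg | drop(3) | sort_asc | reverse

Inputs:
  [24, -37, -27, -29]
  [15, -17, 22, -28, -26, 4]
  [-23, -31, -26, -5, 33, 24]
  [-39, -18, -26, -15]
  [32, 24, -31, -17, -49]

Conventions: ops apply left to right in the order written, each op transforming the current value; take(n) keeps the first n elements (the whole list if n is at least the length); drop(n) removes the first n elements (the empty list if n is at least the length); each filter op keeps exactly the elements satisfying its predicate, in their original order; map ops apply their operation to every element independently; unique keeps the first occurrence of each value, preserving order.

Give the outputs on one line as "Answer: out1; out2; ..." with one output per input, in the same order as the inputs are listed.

[29]; [28, 26, -4]; [5, -24, -33]; [15]; [49, 17]

Execution, op by op:
  [24, -37, -27, -29] -> [-24, 37, 27, 29] -> [29] -> [29] -> [29]
  [15, -17, 22, -28, -26, 4] -> [-15, 17, -22, 28, 26, -4] -> [28, 26, -4] -> [-4, 26, 28] -> [28, 26, -4]
  [-23, -31, -26, -5, 33, 24] -> [23, 31, 26, 5, -33, -24] -> [5, -33, -24] -> [-33, -24, 5] -> [5, -24, -33]
  [-39, -18, -26, -15] -> [39, 18, 26, 15] -> [15] -> [15] -> [15]
  [32, 24, -31, -17, -49] -> [-32, -24, 31, 17, 49] -> [17, 49] -> [17, 49] -> [49, 17]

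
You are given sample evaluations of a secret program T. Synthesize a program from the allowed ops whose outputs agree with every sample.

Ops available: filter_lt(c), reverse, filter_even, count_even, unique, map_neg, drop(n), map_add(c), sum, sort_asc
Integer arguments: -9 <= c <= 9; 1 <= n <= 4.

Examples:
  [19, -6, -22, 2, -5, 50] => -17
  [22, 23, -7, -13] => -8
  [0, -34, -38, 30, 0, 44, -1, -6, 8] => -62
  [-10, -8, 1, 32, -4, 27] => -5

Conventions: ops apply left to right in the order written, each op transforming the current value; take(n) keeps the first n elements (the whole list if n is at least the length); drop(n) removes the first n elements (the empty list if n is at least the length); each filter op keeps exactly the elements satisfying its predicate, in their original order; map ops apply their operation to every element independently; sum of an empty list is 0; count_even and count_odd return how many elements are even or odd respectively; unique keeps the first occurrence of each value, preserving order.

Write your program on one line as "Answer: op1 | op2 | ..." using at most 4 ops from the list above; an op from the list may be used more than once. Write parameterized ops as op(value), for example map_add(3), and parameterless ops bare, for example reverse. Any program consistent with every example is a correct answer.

filter_lt(-8) | map_add(5) | sum

Check, running the answer program on each example:
  [19, -6, -22, 2, -5, 50] -> [-22] -> [-17] -> -17
  [22, 23, -7, -13] -> [-13] -> [-8] -> -8
  [0, -34, -38, 30, 0, 44, -1, -6, 8] -> [-34, -38] -> [-29, -33] -> -62
  [-10, -8, 1, 32, -4, 27] -> [-10] -> [-5] -> -5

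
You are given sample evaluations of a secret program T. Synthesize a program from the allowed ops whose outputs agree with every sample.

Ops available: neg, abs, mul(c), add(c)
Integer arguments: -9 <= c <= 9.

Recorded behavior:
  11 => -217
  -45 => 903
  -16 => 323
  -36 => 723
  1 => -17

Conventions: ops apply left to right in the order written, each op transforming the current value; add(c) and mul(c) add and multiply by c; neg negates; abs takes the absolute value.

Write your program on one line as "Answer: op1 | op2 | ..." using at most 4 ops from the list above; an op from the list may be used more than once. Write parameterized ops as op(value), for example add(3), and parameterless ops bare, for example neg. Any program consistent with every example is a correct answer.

mul(5) | mul(-4) | add(-3) | add(6)

Check, running the answer program on each example:
  11 -> 55 -> -220 -> -223 -> -217
  -45 -> -225 -> 900 -> 897 -> 903
  -16 -> -80 -> 320 -> 317 -> 323
  -36 -> -180 -> 720 -> 717 -> 723
  1 -> 5 -> -20 -> -23 -> -17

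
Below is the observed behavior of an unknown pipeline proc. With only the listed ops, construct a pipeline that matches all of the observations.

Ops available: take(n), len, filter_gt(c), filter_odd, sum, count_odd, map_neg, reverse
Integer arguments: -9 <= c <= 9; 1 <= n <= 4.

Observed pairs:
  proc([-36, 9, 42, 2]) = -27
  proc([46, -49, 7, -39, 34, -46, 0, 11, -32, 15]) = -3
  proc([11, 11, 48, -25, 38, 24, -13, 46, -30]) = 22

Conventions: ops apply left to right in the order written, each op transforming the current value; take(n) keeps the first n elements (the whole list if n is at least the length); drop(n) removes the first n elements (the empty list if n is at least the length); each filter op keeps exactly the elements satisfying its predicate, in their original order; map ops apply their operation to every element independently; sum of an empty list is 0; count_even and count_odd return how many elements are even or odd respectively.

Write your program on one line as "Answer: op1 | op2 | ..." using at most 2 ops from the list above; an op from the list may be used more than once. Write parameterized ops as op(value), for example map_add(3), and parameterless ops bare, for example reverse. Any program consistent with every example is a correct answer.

take(2) | sum

Check, running the answer program on each example:
  [-36, 9, 42, 2] -> [-36, 9] -> -27
  [46, -49, 7, -39, 34, -46, 0, 11, -32, 15] -> [46, -49] -> -3
  [11, 11, 48, -25, 38, 24, -13, 46, -30] -> [11, 11] -> 22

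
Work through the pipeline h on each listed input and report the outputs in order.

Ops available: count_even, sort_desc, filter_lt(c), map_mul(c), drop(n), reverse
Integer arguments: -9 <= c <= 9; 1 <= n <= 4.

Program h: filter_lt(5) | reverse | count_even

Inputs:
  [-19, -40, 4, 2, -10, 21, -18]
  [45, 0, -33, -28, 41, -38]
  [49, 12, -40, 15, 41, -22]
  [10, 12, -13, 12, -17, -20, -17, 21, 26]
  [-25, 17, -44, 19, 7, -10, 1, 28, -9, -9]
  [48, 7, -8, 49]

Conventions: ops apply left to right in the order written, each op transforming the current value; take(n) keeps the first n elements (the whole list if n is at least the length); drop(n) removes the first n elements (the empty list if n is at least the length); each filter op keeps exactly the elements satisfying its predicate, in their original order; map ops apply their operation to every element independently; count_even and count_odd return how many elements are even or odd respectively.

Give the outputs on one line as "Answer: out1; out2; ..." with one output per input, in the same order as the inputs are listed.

5; 3; 2; 1; 2; 1

Execution, op by op:
  [-19, -40, 4, 2, -10, 21, -18] -> [-19, -40, 4, 2, -10, -18] -> [-18, -10, 2, 4, -40, -19] -> 5
  [45, 0, -33, -28, 41, -38] -> [0, -33, -28, -38] -> [-38, -28, -33, 0] -> 3
  [49, 12, -40, 15, 41, -22] -> [-40, -22] -> [-22, -40] -> 2
  [10, 12, -13, 12, -17, -20, -17, 21, 26] -> [-13, -17, -20, -17] -> [-17, -20, -17, -13] -> 1
  [-25, 17, -44, 19, 7, -10, 1, 28, -9, -9] -> [-25, -44, -10, 1, -9, -9] -> [-9, -9, 1, -10, -44, -25] -> 2
  [48, 7, -8, 49] -> [-8] -> [-8] -> 1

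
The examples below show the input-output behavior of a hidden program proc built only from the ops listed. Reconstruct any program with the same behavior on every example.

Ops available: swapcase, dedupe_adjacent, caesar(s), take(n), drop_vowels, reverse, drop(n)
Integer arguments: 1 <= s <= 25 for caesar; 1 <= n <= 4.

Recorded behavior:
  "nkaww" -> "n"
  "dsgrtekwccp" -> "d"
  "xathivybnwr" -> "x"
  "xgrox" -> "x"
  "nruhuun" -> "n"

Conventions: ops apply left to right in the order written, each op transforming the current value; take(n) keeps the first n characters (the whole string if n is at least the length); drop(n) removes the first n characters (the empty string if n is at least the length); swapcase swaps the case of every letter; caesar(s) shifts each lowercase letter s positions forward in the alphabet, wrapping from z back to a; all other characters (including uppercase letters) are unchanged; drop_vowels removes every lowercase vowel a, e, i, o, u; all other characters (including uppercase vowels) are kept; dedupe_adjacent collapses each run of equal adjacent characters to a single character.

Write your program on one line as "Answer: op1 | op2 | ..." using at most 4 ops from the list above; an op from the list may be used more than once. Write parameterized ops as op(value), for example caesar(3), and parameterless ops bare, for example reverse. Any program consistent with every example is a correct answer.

take(4) | swapcase | take(1) | swapcase

Check, running the answer program on each example:
  "nkaww" -> "nkaw" -> "NKAW" -> "N" -> "n"
  "dsgrtekwccp" -> "dsgr" -> "DSGR" -> "D" -> "d"
  "xathivybnwr" -> "xath" -> "XATH" -> "X" -> "x"
  "xgrox" -> "xgro" -> "XGRO" -> "X" -> "x"
  "nruhuun" -> "nruh" -> "NRUH" -> "N" -> "n"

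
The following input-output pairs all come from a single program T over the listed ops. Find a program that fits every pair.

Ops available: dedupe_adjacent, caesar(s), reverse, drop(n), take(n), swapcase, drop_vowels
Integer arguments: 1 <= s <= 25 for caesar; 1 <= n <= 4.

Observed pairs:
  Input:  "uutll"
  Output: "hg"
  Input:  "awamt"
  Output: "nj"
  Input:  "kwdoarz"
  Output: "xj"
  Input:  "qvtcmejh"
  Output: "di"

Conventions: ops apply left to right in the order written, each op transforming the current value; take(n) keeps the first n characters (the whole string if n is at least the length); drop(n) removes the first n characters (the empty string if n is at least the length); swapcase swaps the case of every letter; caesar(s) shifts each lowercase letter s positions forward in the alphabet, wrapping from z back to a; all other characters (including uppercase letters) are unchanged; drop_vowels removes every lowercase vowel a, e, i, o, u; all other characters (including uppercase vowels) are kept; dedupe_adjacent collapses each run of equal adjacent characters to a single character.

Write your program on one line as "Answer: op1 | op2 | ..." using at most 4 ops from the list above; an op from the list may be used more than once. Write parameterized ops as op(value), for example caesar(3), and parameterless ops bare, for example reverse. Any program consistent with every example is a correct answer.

take(3) | dedupe_adjacent | take(2) | caesar(13)

Check, running the answer program on each example:
  "uutll" -> "uut" -> "ut" -> "ut" -> "hg"
  "awamt" -> "awa" -> "awa" -> "aw" -> "nj"
  "kwdoarz" -> "kwd" -> "kwd" -> "kw" -> "xj"
  "qvtcmejh" -> "qvt" -> "qvt" -> "qv" -> "di"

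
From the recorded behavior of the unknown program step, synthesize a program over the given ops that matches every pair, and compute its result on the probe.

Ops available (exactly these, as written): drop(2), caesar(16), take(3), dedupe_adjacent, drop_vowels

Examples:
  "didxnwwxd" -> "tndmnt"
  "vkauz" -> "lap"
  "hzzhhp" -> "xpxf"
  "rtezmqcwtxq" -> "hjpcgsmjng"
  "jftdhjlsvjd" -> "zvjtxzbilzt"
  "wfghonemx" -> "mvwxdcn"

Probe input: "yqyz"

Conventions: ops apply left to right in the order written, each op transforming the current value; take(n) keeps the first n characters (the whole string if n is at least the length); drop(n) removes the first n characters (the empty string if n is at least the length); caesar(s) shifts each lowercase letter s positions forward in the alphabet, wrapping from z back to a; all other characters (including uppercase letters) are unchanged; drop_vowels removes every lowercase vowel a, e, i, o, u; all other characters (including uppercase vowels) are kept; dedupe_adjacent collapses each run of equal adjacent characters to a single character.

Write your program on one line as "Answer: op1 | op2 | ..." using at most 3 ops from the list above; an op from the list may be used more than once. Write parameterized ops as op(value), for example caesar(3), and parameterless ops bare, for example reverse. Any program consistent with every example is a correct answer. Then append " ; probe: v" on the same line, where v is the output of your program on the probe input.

drop_vowels | caesar(16) | dedupe_adjacent ; probe: "ogop"

Check, running the answer program on each example:
  "didxnwwxd" -> "ddxnwwxd" -> "ttndmmnt" -> "tndmnt"
  "vkauz" -> "vkz" -> "lap" -> "lap"
  "hzzhhp" -> "hzzhhp" -> "xppxxf" -> "xpxf"
  "rtezmqcwtxq" -> "rtzmqcwtxq" -> "hjpcgsmjng" -> "hjpcgsmjng"
  "jftdhjlsvjd" -> "jftdhjlsvjd" -> "zvjtxzbilzt" -> "zvjtxzbilzt"
  "wfghonemx" -> "wfghnmx" -> "mvwxdcn" -> "mvwxdcn"
  probe: "yqyz" -> "yqyz" -> "ogop" -> "ogop"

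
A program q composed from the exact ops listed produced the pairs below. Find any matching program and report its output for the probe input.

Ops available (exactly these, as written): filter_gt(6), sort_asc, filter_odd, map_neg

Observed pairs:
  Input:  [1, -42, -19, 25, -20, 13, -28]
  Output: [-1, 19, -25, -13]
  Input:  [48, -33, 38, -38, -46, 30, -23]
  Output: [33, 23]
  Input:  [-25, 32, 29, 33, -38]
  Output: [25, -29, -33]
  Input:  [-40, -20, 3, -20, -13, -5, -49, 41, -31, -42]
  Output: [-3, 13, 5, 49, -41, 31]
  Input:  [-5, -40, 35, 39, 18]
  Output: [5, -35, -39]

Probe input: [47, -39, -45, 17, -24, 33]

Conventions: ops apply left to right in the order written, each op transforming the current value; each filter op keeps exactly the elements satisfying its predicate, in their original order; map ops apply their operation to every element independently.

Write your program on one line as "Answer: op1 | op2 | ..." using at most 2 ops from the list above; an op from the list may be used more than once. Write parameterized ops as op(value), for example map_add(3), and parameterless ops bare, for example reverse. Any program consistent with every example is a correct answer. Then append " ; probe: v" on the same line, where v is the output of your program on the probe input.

filter_odd | map_neg ; probe: [-47, 39, 45, -17, -33]

Check, running the answer program on each example:
  [1, -42, -19, 25, -20, 13, -28] -> [1, -19, 25, 13] -> [-1, 19, -25, -13]
  [48, -33, 38, -38, -46, 30, -23] -> [-33, -23] -> [33, 23]
  [-25, 32, 29, 33, -38] -> [-25, 29, 33] -> [25, -29, -33]
  [-40, -20, 3, -20, -13, -5, -49, 41, -31, -42] -> [3, -13, -5, -49, 41, -31] -> [-3, 13, 5, 49, -41, 31]
  [-5, -40, 35, 39, 18] -> [-5, 35, 39] -> [5, -35, -39]
  probe: [47, -39, -45, 17, -24, 33] -> [47, -39, -45, 17, 33] -> [-47, 39, 45, -17, -33]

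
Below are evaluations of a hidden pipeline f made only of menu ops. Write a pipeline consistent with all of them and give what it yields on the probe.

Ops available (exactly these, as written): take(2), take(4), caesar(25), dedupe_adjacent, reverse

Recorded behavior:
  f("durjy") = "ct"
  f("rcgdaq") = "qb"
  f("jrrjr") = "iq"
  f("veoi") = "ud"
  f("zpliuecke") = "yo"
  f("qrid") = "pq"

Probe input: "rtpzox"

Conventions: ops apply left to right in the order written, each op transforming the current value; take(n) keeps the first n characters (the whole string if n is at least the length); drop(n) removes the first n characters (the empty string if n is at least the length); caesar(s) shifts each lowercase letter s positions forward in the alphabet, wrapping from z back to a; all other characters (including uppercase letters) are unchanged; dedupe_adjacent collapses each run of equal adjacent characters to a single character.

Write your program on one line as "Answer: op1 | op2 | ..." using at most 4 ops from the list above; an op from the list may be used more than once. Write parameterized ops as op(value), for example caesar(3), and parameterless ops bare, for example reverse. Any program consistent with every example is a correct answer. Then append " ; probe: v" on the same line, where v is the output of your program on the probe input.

dedupe_adjacent | take(2) | caesar(25) ; probe: "qs"

Check, running the answer program on each example:
  "durjy" -> "durjy" -> "du" -> "ct"
  "rcgdaq" -> "rcgdaq" -> "rc" -> "qb"
  "jrrjr" -> "jrjr" -> "jr" -> "iq"
  "veoi" -> "veoi" -> "ve" -> "ud"
  "zpliuecke" -> "zpliuecke" -> "zp" -> "yo"
  "qrid" -> "qrid" -> "qr" -> "pq"
  probe: "rtpzox" -> "rtpzox" -> "rt" -> "qs"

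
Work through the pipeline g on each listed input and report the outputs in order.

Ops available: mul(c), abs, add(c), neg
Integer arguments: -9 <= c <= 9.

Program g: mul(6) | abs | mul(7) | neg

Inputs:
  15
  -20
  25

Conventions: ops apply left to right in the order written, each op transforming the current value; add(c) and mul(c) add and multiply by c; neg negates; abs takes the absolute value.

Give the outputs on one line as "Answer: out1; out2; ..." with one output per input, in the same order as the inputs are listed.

-630; -840; -1050

Execution, op by op:
  15 -> 90 -> 90 -> 630 -> -630
  -20 -> -120 -> 120 -> 840 -> -840
  25 -> 150 -> 150 -> 1050 -> -1050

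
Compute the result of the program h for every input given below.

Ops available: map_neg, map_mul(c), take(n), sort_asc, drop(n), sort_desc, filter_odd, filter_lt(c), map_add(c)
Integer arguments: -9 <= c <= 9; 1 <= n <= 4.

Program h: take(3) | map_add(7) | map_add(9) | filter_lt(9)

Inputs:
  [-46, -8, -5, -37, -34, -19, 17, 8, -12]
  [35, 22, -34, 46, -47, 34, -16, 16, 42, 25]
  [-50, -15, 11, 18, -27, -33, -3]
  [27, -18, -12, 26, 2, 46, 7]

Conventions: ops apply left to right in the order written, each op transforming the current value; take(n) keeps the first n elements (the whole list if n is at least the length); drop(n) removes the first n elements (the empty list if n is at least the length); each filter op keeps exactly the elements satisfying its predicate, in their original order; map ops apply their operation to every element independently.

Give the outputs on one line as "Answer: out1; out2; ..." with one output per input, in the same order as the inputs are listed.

[-30, 8]; [-18]; [-34, 1]; [-2, 4]

Execution, op by op:
  [-46, -8, -5, -37, -34, -19, 17, 8, -12] -> [-46, -8, -5] -> [-39, -1, 2] -> [-30, 8, 11] -> [-30, 8]
  [35, 22, -34, 46, -47, 34, -16, 16, 42, 25] -> [35, 22, -34] -> [42, 29, -27] -> [51, 38, -18] -> [-18]
  [-50, -15, 11, 18, -27, -33, -3] -> [-50, -15, 11] -> [-43, -8, 18] -> [-34, 1, 27] -> [-34, 1]
  [27, -18, -12, 26, 2, 46, 7] -> [27, -18, -12] -> [34, -11, -5] -> [43, -2, 4] -> [-2, 4]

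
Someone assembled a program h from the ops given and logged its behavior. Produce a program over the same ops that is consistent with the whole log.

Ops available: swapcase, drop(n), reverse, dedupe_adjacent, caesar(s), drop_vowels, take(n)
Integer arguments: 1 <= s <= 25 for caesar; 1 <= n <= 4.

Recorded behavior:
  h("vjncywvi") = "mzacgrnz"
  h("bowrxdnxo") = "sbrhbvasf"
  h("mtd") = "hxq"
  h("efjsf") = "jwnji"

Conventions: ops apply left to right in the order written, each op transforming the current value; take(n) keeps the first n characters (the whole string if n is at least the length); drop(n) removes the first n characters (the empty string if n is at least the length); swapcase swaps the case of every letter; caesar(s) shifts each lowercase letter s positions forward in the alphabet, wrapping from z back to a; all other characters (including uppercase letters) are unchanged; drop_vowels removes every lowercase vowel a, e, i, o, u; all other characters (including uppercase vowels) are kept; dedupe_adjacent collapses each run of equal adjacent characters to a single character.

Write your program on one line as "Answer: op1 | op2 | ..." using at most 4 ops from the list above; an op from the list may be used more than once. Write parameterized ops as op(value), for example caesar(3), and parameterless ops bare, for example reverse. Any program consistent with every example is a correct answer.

caesar(4) | swapcase | reverse | swapcase

Check, running the answer program on each example:
  "vjncywvi" -> "znrgcazm" -> "ZNRGCAZM" -> "MZACGRNZ" -> "mzacgrnz"
  "bowrxdnxo" -> "fsavbhrbs" -> "FSAVBHRBS" -> "SBRHBVASF" -> "sbrhbvasf"
  "mtd" -> "qxh" -> "QXH" -> "HXQ" -> "hxq"
  "efjsf" -> "ijnwj" -> "IJNWJ" -> "JWNJI" -> "jwnji"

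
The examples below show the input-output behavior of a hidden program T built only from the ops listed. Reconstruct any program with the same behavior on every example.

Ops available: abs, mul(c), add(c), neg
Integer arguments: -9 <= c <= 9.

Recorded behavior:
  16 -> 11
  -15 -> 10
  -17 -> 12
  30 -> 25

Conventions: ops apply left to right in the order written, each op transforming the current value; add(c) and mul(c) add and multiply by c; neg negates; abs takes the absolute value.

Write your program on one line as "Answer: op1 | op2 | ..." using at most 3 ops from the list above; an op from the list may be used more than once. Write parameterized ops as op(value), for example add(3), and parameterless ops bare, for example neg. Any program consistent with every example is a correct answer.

abs | add(-5)

Check, running the answer program on each example:
  16 -> 16 -> 11
  -15 -> 15 -> 10
  -17 -> 17 -> 12
  30 -> 30 -> 25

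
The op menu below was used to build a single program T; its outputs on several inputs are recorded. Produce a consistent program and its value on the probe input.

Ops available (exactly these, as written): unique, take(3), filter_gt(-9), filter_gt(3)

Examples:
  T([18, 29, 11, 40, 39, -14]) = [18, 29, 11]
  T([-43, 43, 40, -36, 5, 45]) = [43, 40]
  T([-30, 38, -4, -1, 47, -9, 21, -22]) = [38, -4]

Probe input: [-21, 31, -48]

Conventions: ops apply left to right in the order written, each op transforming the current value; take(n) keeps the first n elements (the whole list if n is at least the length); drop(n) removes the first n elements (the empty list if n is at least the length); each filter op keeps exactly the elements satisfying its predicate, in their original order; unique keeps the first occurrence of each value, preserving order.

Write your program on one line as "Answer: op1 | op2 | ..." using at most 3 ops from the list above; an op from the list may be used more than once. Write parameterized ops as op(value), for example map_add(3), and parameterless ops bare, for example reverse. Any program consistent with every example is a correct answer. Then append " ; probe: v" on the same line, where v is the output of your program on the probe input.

take(3) | filter_gt(-9) ; probe: [31]

Check, running the answer program on each example:
  [18, 29, 11, 40, 39, -14] -> [18, 29, 11] -> [18, 29, 11]
  [-43, 43, 40, -36, 5, 45] -> [-43, 43, 40] -> [43, 40]
  [-30, 38, -4, -1, 47, -9, 21, -22] -> [-30, 38, -4] -> [38, -4]
  probe: [-21, 31, -48] -> [-21, 31, -48] -> [31]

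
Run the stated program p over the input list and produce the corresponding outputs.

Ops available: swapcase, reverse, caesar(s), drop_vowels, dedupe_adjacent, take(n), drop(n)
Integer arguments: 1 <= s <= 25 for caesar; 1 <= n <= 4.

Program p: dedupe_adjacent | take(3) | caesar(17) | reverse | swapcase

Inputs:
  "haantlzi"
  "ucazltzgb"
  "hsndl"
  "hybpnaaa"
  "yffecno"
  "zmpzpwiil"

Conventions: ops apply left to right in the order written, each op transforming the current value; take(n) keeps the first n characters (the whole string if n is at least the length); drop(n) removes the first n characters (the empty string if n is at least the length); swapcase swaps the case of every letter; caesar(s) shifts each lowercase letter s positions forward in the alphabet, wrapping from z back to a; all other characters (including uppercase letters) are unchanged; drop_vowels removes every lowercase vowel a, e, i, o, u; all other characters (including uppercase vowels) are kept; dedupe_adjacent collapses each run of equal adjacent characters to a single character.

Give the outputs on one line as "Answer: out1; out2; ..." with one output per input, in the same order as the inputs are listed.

Execution, op by op:
  "haantlzi" -> "hantlzi" -> "han" -> "yre" -> "ery" -> "ERY"
  "ucazltzgb" -> "ucazltzgb" -> "uca" -> "ltr" -> "rtl" -> "RTL"
  "hsndl" -> "hsndl" -> "hsn" -> "yje" -> "ejy" -> "EJY"
  "hybpnaaa" -> "hybpna" -> "hyb" -> "yps" -> "spy" -> "SPY"
  "yffecno" -> "yfecno" -> "yfe" -> "pwv" -> "vwp" -> "VWP"
  "zmpzpwiil" -> "zmpzpwil" -> "zmp" -> "qdg" -> "gdq" -> "GDQ"

"ERY"; "RTL"; "EJY"; "SPY"; "VWP"; "GDQ"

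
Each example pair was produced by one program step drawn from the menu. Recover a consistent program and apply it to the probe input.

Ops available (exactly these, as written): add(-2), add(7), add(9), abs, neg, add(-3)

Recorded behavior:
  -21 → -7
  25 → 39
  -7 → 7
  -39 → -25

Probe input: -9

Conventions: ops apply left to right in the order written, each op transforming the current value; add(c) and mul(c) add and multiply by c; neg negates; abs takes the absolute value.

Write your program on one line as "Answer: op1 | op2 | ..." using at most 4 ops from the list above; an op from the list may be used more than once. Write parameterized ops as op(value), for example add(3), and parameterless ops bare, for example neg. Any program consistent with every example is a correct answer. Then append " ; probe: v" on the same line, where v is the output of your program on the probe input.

add(9) | add(-2) | add(7) ; probe: 5

Check, running the answer program on each example:
  -21 -> -12 -> -14 -> -7
  25 -> 34 -> 32 -> 39
  -7 -> 2 -> 0 -> 7
  -39 -> -30 -> -32 -> -25
  probe: -9 -> 0 -> -2 -> 5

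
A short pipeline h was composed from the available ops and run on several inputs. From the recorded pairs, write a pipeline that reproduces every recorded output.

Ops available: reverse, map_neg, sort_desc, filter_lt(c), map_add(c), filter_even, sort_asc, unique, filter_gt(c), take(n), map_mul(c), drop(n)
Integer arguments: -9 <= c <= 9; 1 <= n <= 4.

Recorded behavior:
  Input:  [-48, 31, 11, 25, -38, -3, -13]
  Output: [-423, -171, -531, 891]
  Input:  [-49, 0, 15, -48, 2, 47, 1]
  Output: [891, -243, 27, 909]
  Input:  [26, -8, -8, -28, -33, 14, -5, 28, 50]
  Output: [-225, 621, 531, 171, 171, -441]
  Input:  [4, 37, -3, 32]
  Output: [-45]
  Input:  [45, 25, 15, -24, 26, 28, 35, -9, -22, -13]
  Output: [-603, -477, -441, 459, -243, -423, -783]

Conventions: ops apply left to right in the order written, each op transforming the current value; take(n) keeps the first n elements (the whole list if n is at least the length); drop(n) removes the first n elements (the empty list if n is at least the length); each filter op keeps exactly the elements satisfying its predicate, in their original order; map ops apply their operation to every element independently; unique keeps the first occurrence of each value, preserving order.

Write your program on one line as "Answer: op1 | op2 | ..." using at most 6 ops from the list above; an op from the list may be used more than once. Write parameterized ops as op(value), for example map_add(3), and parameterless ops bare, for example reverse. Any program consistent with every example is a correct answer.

reverse | map_mul(-2) | map_add(3) | drop(3) | map_mul(9)

Check, running the answer program on each example:
  [-48, 31, 11, 25, -38, -3, -13] -> [-13, -3, -38, 25, 11, 31, -48] -> [26, 6, 76, -50, -22, -62, 96] -> [29, 9, 79, -47, -19, -59, 99] -> [-47, -19, -59, 99] -> [-423, -171, -531, 891]
  [-49, 0, 15, -48, 2, 47, 1] -> [1, 47, 2, -48, 15, 0, -49] -> [-2, -94, -4, 96, -30, 0, 98] -> [1, -91, -1, 99, -27, 3, 101] -> [99, -27, 3, 101] -> [891, -243, 27, 909]
  [26, -8, -8, -28, -33, 14, -5, 28, 50] -> [50, 28, -5, 14, -33, -28, -8, -8, 26] -> [-100, -56, 10, -28, 66, 56, 16, 16, -52] -> [-97, -53, 13, -25, 69, 59, 19, 19, -49] -> [-25, 69, 59, 19, 19, -49] -> [-225, 621, 531, 171, 171, -441]
  [4, 37, -3, 32] -> [32, -3, 37, 4] -> [-64, 6, -74, -8] -> [-61, 9, -71, -5] -> [-5] -> [-45]
  [45, 25, 15, -24, 26, 28, 35, -9, -22, -13] -> [-13, -22, -9, 35, 28, 26, -24, 15, 25, 45] -> [26, 44, 18, -70, -56, -52, 48, -30, -50, -90] -> [29, 47, 21, -67, -53, -49, 51, -27, -47, -87] -> [-67, -53, -49, 51, -27, -47, -87] -> [-603, -477, -441, 459, -243, -423, -783]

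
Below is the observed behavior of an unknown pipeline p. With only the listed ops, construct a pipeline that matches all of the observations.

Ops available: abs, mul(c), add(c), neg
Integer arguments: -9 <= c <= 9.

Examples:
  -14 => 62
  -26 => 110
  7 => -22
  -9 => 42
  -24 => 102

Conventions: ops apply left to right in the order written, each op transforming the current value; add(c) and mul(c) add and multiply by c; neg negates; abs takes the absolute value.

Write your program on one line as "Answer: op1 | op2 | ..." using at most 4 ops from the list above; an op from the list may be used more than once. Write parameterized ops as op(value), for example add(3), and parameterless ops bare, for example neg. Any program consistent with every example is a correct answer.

mul(4) | neg | add(6)

Check, running the answer program on each example:
  -14 -> -56 -> 56 -> 62
  -26 -> -104 -> 104 -> 110
  7 -> 28 -> -28 -> -22
  -9 -> -36 -> 36 -> 42
  -24 -> -96 -> 96 -> 102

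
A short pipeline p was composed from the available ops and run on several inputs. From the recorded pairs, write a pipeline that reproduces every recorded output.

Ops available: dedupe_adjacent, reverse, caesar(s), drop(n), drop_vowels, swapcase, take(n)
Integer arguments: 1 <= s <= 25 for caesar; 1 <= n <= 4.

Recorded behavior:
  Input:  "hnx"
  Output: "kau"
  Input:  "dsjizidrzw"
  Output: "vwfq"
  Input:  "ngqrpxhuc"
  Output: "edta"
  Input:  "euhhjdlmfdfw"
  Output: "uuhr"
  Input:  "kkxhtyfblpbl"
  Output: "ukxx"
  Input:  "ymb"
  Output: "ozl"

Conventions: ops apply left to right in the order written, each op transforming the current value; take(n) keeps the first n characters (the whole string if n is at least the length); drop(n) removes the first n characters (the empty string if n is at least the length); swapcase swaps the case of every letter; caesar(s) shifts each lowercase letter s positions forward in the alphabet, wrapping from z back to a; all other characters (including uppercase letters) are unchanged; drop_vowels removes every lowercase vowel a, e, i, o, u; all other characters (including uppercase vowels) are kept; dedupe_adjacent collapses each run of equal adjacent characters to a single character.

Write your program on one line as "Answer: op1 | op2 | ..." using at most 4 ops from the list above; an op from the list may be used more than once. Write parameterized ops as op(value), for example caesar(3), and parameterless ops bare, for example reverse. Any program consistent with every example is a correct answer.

take(4) | caesar(9) | caesar(4) | reverse

Check, running the answer program on each example:
  "hnx" -> "hnx" -> "qwg" -> "uak" -> "kau"
  "dsjizidrzw" -> "dsji" -> "mbsr" -> "qfwv" -> "vwfq"
  "ngqrpxhuc" -> "ngqr" -> "wpza" -> "atde" -> "edta"
  "euhhjdlmfdfw" -> "euhh" -> "ndqq" -> "rhuu" -> "uuhr"
  "kkxhtyfblpbl" -> "kkxh" -> "ttgq" -> "xxku" -> "ukxx"
  "ymb" -> "ymb" -> "hvk" -> "lzo" -> "ozl"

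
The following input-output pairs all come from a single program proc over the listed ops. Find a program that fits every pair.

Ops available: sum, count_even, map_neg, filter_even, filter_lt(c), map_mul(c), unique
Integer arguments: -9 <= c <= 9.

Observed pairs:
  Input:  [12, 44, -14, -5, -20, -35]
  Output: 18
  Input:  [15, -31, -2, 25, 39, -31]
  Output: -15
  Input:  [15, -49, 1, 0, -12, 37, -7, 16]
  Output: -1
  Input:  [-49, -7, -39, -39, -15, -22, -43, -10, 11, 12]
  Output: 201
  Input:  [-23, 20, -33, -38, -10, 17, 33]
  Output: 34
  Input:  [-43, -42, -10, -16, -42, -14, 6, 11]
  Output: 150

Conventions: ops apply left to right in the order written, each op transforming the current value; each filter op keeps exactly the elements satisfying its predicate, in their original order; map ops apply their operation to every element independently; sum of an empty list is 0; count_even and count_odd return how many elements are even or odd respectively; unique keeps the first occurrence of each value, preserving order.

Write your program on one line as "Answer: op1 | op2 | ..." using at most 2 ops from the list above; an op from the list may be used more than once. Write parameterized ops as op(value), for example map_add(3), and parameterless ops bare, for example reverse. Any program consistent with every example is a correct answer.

map_neg | sum

Check, running the answer program on each example:
  [12, 44, -14, -5, -20, -35] -> [-12, -44, 14, 5, 20, 35] -> 18
  [15, -31, -2, 25, 39, -31] -> [-15, 31, 2, -25, -39, 31] -> -15
  [15, -49, 1, 0, -12, 37, -7, 16] -> [-15, 49, -1, 0, 12, -37, 7, -16] -> -1
  [-49, -7, -39, -39, -15, -22, -43, -10, 11, 12] -> [49, 7, 39, 39, 15, 22, 43, 10, -11, -12] -> 201
  [-23, 20, -33, -38, -10, 17, 33] -> [23, -20, 33, 38, 10, -17, -33] -> 34
  [-43, -42, -10, -16, -42, -14, 6, 11] -> [43, 42, 10, 16, 42, 14, -6, -11] -> 150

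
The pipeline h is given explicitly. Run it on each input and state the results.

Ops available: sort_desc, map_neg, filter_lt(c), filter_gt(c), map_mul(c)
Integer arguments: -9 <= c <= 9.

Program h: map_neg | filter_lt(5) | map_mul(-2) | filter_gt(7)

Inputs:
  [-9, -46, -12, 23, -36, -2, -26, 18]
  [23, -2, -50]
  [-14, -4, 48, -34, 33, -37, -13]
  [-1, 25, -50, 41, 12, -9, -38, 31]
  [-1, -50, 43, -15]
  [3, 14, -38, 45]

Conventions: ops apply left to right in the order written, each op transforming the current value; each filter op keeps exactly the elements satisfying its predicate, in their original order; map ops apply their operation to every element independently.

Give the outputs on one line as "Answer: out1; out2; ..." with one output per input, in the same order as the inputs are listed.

Execution, op by op:
  [-9, -46, -12, 23, -36, -2, -26, 18] -> [9, 46, 12, -23, 36, 2, 26, -18] -> [-23, 2, -18] -> [46, -4, 36] -> [46, 36]
  [23, -2, -50] -> [-23, 2, 50] -> [-23, 2] -> [46, -4] -> [46]
  [-14, -4, 48, -34, 33, -37, -13] -> [14, 4, -48, 34, -33, 37, 13] -> [4, -48, -33] -> [-8, 96, 66] -> [96, 66]
  [-1, 25, -50, 41, 12, -9, -38, 31] -> [1, -25, 50, -41, -12, 9, 38, -31] -> [1, -25, -41, -12, -31] -> [-2, 50, 82, 24, 62] -> [50, 82, 24, 62]
  [-1, -50, 43, -15] -> [1, 50, -43, 15] -> [1, -43] -> [-2, 86] -> [86]
  [3, 14, -38, 45] -> [-3, -14, 38, -45] -> [-3, -14, -45] -> [6, 28, 90] -> [28, 90]

[46, 36]; [46]; [96, 66]; [50, 82, 24, 62]; [86]; [28, 90]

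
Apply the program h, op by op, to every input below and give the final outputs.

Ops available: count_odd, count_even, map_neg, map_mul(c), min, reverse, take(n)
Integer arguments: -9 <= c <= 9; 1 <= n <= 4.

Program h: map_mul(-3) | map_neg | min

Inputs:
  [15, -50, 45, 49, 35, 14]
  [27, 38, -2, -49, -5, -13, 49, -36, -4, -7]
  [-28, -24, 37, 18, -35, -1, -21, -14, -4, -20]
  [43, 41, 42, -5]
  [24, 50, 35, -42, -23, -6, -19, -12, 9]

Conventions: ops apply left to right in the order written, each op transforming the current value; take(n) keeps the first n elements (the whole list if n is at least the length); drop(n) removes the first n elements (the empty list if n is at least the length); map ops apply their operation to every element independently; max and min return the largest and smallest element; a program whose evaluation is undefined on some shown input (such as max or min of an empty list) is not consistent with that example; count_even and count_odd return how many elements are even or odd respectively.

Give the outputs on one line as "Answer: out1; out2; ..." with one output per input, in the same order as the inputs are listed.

Execution, op by op:
  [15, -50, 45, 49, 35, 14] -> [-45, 150, -135, -147, -105, -42] -> [45, -150, 135, 147, 105, 42] -> -150
  [27, 38, -2, -49, -5, -13, 49, -36, -4, -7] -> [-81, -114, 6, 147, 15, 39, -147, 108, 12, 21] -> [81, 114, -6, -147, -15, -39, 147, -108, -12, -21] -> -147
  [-28, -24, 37, 18, -35, -1, -21, -14, -4, -20] -> [84, 72, -111, -54, 105, 3, 63, 42, 12, 60] -> [-84, -72, 111, 54, -105, -3, -63, -42, -12, -60] -> -105
  [43, 41, 42, -5] -> [-129, -123, -126, 15] -> [129, 123, 126, -15] -> -15
  [24, 50, 35, -42, -23, -6, -19, -12, 9] -> [-72, -150, -105, 126, 69, 18, 57, 36, -27] -> [72, 150, 105, -126, -69, -18, -57, -36, 27] -> -126

-150; -147; -105; -15; -126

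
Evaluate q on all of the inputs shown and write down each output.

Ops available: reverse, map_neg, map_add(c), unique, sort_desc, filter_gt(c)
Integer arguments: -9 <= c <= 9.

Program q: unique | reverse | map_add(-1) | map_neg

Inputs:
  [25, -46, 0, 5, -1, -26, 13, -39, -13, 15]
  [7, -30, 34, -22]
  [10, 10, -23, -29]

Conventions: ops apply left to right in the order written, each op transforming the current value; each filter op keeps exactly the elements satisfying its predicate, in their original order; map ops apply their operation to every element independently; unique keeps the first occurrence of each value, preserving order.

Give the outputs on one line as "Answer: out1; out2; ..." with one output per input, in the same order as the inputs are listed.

Execution, op by op:
  [25, -46, 0, 5, -1, -26, 13, -39, -13, 15] -> [25, -46, 0, 5, -1, -26, 13, -39, -13, 15] -> [15, -13, -39, 13, -26, -1, 5, 0, -46, 25] -> [14, -14, -40, 12, -27, -2, 4, -1, -47, 24] -> [-14, 14, 40, -12, 27, 2, -4, 1, 47, -24]
  [7, -30, 34, -22] -> [7, -30, 34, -22] -> [-22, 34, -30, 7] -> [-23, 33, -31, 6] -> [23, -33, 31, -6]
  [10, 10, -23, -29] -> [10, -23, -29] -> [-29, -23, 10] -> [-30, -24, 9] -> [30, 24, -9]

[-14, 14, 40, -12, 27, 2, -4, 1, 47, -24]; [23, -33, 31, -6]; [30, 24, -9]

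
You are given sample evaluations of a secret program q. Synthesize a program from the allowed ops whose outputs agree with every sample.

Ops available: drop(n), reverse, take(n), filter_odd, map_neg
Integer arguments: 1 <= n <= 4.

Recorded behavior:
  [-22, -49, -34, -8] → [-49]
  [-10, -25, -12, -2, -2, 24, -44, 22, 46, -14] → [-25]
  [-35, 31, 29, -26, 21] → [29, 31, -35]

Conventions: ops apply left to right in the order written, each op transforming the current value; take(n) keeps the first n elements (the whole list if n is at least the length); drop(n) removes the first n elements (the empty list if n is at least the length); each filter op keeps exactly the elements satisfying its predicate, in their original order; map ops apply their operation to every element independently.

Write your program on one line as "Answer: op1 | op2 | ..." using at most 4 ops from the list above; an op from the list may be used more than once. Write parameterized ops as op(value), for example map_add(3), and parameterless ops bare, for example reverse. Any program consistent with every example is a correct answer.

filter_odd | take(3) | reverse

Check, running the answer program on each example:
  [-22, -49, -34, -8] -> [-49] -> [-49] -> [-49]
  [-10, -25, -12, -2, -2, 24, -44, 22, 46, -14] -> [-25] -> [-25] -> [-25]
  [-35, 31, 29, -26, 21] -> [-35, 31, 29, 21] -> [-35, 31, 29] -> [29, 31, -35]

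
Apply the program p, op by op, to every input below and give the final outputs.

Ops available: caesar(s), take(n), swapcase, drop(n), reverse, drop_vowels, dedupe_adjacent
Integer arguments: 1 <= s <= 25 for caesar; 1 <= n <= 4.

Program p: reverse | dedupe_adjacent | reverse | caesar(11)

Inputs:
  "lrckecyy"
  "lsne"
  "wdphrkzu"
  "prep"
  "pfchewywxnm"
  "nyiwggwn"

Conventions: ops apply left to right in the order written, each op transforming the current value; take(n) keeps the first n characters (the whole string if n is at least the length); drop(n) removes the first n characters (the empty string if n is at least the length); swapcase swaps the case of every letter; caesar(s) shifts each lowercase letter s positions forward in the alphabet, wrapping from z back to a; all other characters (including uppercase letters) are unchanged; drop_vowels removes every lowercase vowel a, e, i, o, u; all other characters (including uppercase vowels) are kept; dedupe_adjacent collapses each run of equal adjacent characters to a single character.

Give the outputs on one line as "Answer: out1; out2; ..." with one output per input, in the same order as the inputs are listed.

Execution, op by op:
  "lrckecyy" -> "yycekcrl" -> "ycekcrl" -> "lrckecy" -> "wcnvpnj"
  "lsne" -> "ensl" -> "ensl" -> "lsne" -> "wdyp"
  "wdphrkzu" -> "uzkrhpdw" -> "uzkrhpdw" -> "wdphrkzu" -> "hoascvkf"
  "prep" -> "perp" -> "perp" -> "prep" -> "acpa"
  "pfchewywxnm" -> "mnxwywehcfp" -> "mnxwywehcfp" -> "pfchewywxnm" -> "aqnsphjhiyx"
  "nyiwggwn" -> "nwggwiyn" -> "nwgwiyn" -> "nyiwgwn" -> "yjthrhy"

"wcnvpnj"; "wdyp"; "hoascvkf"; "acpa"; "aqnsphjhiyx"; "yjthrhy"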